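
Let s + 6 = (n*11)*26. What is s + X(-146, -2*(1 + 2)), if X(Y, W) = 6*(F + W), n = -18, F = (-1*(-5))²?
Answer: -5040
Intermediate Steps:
F = 25 (F = 5² = 25)
s = -5154 (s = -6 - 18*11*26 = -6 - 198*26 = -6 - 5148 = -5154)
X(Y, W) = 150 + 6*W (X(Y, W) = 6*(25 + W) = 150 + 6*W)
s + X(-146, -2*(1 + 2)) = -5154 + (150 + 6*(-2*(1 + 2))) = -5154 + (150 + 6*(-2*3)) = -5154 + (150 + 6*(-6)) = -5154 + (150 - 36) = -5154 + 114 = -5040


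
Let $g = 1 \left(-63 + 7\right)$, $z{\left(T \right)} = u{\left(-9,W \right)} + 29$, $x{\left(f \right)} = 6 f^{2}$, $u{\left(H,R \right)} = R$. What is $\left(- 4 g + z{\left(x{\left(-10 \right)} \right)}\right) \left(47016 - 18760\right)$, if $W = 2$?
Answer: $7205280$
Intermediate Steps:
$z{\left(T \right)} = 31$ ($z{\left(T \right)} = 2 + 29 = 31$)
$g = -56$ ($g = 1 \left(-56\right) = -56$)
$\left(- 4 g + z{\left(x{\left(-10 \right)} \right)}\right) \left(47016 - 18760\right) = \left(\left(-4\right) \left(-56\right) + 31\right) \left(47016 - 18760\right) = \left(224 + 31\right) 28256 = 255 \cdot 28256 = 7205280$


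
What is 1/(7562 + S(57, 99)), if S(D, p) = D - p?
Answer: 1/7520 ≈ 0.00013298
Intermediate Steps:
1/(7562 + S(57, 99)) = 1/(7562 + (57 - 1*99)) = 1/(7562 + (57 - 99)) = 1/(7562 - 42) = 1/7520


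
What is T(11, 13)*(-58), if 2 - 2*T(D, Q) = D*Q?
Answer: 4089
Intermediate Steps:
T(D, Q) = 1 - D*Q/2
T(11, 13)*(-58) = (1 - ½*11*13)*(-58) = (1 - 143/2)*(-58) = -141/2*(-58) = 4089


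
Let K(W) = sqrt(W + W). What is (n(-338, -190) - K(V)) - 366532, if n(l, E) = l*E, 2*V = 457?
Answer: -302312 - sqrt(457) ≈ -3.0233e+5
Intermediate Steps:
V = 457/2 (V = (1/2)*457 = 457/2 ≈ 228.50)
K(W) = sqrt(2)*sqrt(W) (K(W) = sqrt(2*W) = sqrt(2)*sqrt(W))
n(l, E) = E*l
(n(-338, -190) - K(V)) - 366532 = (-190*(-338) - sqrt(2)*sqrt(457/2)) - 366532 = (64220 - sqrt(2)*sqrt(914)/2) - 366532 = (64220 - sqrt(457)) - 366532 = -302312 - sqrt(457)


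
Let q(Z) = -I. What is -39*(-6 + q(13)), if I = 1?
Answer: 273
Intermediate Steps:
q(Z) = -1 (q(Z) = -1*1 = -1)
-39*(-6 + q(13)) = -39*(-6 - 1) = -39*(-7) = 273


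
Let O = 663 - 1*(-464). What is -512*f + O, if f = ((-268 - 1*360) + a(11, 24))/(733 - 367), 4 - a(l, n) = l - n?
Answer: 362657/183 ≈ 1981.7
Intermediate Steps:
a(l, n) = 4 + n - l (a(l, n) = 4 - (l - n) = 4 + (n - l) = 4 + n - l)
O = 1127 (O = 663 + 464 = 1127)
f = -611/366 (f = ((-268 - 1*360) + (4 + 24 - 1*11))/(733 - 367) = ((-268 - 360) + (4 + 24 - 11))/366 = (-628 + 17)*(1/366) = -611*1/366 = -611/366 ≈ -1.6694)
-512*f + O = -512*(-611/366) + 1127 = 156416/183 + 1127 = 362657/183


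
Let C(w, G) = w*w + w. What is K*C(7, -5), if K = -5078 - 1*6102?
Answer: -626080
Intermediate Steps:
C(w, G) = w + w**2 (C(w, G) = w**2 + w = w + w**2)
K = -11180 (K = -5078 - 6102 = -11180)
K*C(7, -5) = -78260*(1 + 7) = -78260*8 = -11180*56 = -626080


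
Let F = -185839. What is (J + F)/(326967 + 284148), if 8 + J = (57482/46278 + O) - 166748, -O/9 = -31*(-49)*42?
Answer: -21444664262/14140589985 ≈ -1.5165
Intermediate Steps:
O = -574182 (O = -9*(-31*(-49))*42 = -13671*42 = -9*63798 = -574182)
J = -17144535641/23139 (J = -8 + ((57482/46278 - 574182) - 166748) = -8 + ((57482*(1/46278) - 574182) - 166748) = -8 + ((28741/23139 - 574182) - 166748) = -8 + (-13285968557/23139 - 166748) = -8 - 17144350529/23139 = -17144535641/23139 ≈ -7.4094e+5)
(J + F)/(326967 + 284148) = (-17144535641/23139 - 185839)/(326967 + 284148) = -21444664262/23139/611115 = -21444664262/23139*1/611115 = -21444664262/14140589985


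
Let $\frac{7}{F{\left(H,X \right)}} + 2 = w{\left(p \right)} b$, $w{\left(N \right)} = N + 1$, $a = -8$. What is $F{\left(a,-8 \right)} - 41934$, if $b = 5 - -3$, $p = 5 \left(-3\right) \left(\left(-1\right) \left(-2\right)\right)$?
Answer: $- \frac{9812563}{234} \approx -41934.0$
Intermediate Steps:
$p = -30$ ($p = \left(-15\right) 2 = -30$)
$w{\left(N \right)} = 1 + N$
$b = 8$ ($b = 5 + 3 = 8$)
$F{\left(H,X \right)} = - \frac{7}{234}$ ($F{\left(H,X \right)} = \frac{7}{-2 + \left(1 - 30\right) 8} = \frac{7}{-2 - 232} = \frac{7}{-234} = 7 \left(- \frac{1}{234}\right) = - \frac{7}{234}$)
$F{\left(a,-8 \right)} - 41934 = - \frac{7}{234} - 41934 = - \frac{9812563}{234}$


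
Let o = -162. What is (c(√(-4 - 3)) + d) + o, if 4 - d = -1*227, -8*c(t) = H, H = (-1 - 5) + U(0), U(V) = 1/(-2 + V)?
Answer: 1117/16 ≈ 69.813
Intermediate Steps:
H = -13/2 (H = (-1 - 5) + 1/(-2 + 0) = -6 + 1/(-2) = -6 - ½ = -13/2 ≈ -6.5000)
c(t) = 13/16 (c(t) = -⅛*(-13/2) = 13/16)
d = 231 (d = 4 - (-1)*227 = 4 - 1*(-227) = 4 + 227 = 231)
(c(√(-4 - 3)) + d) + o = (13/16 + 231) - 162 = 3709/16 - 162 = 1117/16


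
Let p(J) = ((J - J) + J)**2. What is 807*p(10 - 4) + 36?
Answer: 29088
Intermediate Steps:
p(J) = J**2 (p(J) = (0 + J)**2 = J**2)
807*p(10 - 4) + 36 = 807*(10 - 4)**2 + 36 = 807*6**2 + 36 = 807*36 + 36 = 29052 + 36 = 29088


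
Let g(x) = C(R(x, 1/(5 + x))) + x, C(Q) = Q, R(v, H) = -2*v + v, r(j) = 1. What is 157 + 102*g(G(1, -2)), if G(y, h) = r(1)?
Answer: 157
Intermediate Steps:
R(v, H) = -v
G(y, h) = 1
g(x) = 0 (g(x) = -x + x = 0)
157 + 102*g(G(1, -2)) = 157 + 102*0 = 157 + 0 = 157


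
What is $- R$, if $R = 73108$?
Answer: $-73108$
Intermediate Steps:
$- R = \left(-1\right) 73108 = -73108$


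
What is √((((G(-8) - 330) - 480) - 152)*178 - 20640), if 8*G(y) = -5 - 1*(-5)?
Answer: 2*I*√47969 ≈ 438.04*I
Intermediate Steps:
G(y) = 0 (G(y) = (-5 - 1*(-5))/8 = (-5 + 5)/8 = (⅛)*0 = 0)
√((((G(-8) - 330) - 480) - 152)*178 - 20640) = √((((0 - 330) - 480) - 152)*178 - 20640) = √(((-330 - 480) - 152)*178 - 20640) = √((-810 - 152)*178 - 20640) = √(-962*178 - 20640) = √(-171236 - 20640) = √(-191876) = 2*I*√47969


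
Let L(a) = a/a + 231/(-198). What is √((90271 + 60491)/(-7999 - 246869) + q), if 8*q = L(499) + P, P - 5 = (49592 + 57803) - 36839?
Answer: √572895233297079/254868 ≈ 93.912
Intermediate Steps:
L(a) = -⅙ (L(a) = 1 + 231*(-1/198) = 1 - 7/6 = -⅙)
P = 70561 (P = 5 + ((49592 + 57803) - 36839) = 5 + (107395 - 36839) = 5 + 70556 = 70561)
q = 423365/48 (q = (-⅙ + 70561)/8 = (⅛)*(423365/6) = 423365/48 ≈ 8820.1)
√((90271 + 60491)/(-7999 - 246869) + q) = √((90271 + 60491)/(-7999 - 246869) + 423365/48) = √(150762/(-254868) + 423365/48) = √(150762*(-1/254868) + 423365/48) = √(-25127/42478 + 423365/48) = √(8991246187/1019472) = √572895233297079/254868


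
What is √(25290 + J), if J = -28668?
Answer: I*√3378 ≈ 58.121*I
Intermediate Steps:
√(25290 + J) = √(25290 - 28668) = √(-3378) = I*√3378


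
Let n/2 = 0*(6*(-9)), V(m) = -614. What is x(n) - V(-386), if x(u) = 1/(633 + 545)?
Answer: 723293/1178 ≈ 614.00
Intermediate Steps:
n = 0 (n = 2*(0*(6*(-9))) = 2*(0*(-54)) = 2*0 = 0)
x(u) = 1/1178
x(n) - V(-386) = 1/1178 - 1*(-614) = 1/1178 + 614 = 723293/1178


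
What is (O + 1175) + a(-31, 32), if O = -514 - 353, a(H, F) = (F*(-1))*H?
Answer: 1300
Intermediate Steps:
a(H, F) = -F*H (a(H, F) = (-F)*H = -F*H)
O = -867
(O + 1175) + a(-31, 32) = (-867 + 1175) - 1*32*(-31) = 308 + 992 = 1300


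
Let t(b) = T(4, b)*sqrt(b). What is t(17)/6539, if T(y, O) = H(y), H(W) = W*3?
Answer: 12*sqrt(17)/6539 ≈ 0.0075665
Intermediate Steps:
H(W) = 3*W
T(y, O) = 3*y
t(b) = 12*sqrt(b) (t(b) = (3*4)*sqrt(b) = 12*sqrt(b))
t(17)/6539 = (12*sqrt(17))/6539 = (12*sqrt(17))*(1/6539) = 12*sqrt(17)/6539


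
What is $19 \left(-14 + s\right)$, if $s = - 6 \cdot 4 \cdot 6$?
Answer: $-3002$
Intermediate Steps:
$s = -144$ ($s = \left(-6\right) 24 = -144$)
$19 \left(-14 + s\right) = 19 \left(-14 - 144\right) = 19 \left(-158\right) = -3002$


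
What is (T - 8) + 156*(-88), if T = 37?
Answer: -13699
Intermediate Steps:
(T - 8) + 156*(-88) = (37 - 8) + 156*(-88) = 29 - 13728 = -13699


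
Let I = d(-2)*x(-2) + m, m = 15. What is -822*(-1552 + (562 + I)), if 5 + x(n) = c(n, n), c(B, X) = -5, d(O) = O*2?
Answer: 768570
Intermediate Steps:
d(O) = 2*O
x(n) = -10 (x(n) = -5 - 5 = -10)
I = 55 (I = (2*(-2))*(-10) + 15 = -4*(-10) + 15 = 40 + 15 = 55)
-822*(-1552 + (562 + I)) = -822*(-1552 + (562 + 55)) = -822*(-1552 + 617) = -822*(-935) = 768570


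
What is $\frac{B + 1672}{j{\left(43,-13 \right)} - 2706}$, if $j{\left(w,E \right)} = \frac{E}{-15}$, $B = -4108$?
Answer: $\frac{36540}{40577} \approx 0.90051$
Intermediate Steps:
$j{\left(w,E \right)} = - \frac{E}{15}$ ($j{\left(w,E \right)} = E \left(- \frac{1}{15}\right) = - \frac{E}{15}$)
$\frac{B + 1672}{j{\left(43,-13 \right)} - 2706} = \frac{-4108 + 1672}{\left(- \frac{1}{15}\right) \left(-13\right) - 2706} = - \frac{2436}{\frac{13}{15} - 2706} = - \frac{2436}{- \frac{40577}{15}} = \left(-2436\right) \left(- \frac{15}{40577}\right) = \frac{36540}{40577}$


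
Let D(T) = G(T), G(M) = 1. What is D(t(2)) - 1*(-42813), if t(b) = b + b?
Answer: 42814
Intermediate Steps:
t(b) = 2*b
D(T) = 1
D(t(2)) - 1*(-42813) = 1 - 1*(-42813) = 1 + 42813 = 42814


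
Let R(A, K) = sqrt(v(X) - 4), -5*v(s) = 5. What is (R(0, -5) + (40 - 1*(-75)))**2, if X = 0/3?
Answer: (115 + I*sqrt(5))**2 ≈ 13220.0 + 514.3*I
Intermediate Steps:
X = 0 (X = 0*(1/3) = 0)
v(s) = -1 (v(s) = -1/5*5 = -1)
R(A, K) = I*sqrt(5) (R(A, K) = sqrt(-1 - 4) = sqrt(-5) = I*sqrt(5))
(R(0, -5) + (40 - 1*(-75)))**2 = (I*sqrt(5) + (40 - 1*(-75)))**2 = (I*sqrt(5) + (40 + 75))**2 = (I*sqrt(5) + 115)**2 = (115 + I*sqrt(5))**2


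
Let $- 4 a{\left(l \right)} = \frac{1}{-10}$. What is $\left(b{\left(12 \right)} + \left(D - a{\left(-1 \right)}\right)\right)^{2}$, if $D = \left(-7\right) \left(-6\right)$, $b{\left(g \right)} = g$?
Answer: $\frac{4661281}{1600} \approx 2913.3$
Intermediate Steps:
$a{\left(l \right)} = \frac{1}{40}$ ($a{\left(l \right)} = - \frac{1}{4 \left(-10\right)} = \left(- \frac{1}{4}\right) \left(- \frac{1}{10}\right) = \frac{1}{40}$)
$D = 42$
$\left(b{\left(12 \right)} + \left(D - a{\left(-1 \right)}\right)\right)^{2} = \left(12 + \left(42 - \frac{1}{40}\right)\right)^{2} = \left(12 + \frac{1679}{40}\right)^{2} = \left(\frac{2159}{40}\right)^{2} = \frac{4661281}{1600}$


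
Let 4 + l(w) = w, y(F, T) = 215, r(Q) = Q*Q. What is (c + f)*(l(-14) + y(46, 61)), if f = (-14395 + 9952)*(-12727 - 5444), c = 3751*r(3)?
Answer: 15911199864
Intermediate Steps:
r(Q) = Q²
l(w) = -4 + w
c = 33759 (c = 3751*3² = 3751*9 = 33759)
f = 80733753 (f = -4443*(-18171) = 80733753)
(c + f)*(l(-14) + y(46, 61)) = (33759 + 80733753)*((-4 - 14) + 215) = 80767512*(-18 + 215) = 80767512*197 = 15911199864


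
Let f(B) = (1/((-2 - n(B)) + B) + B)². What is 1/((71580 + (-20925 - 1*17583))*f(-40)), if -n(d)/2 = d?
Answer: 3721/196978163148 ≈ 1.8890e-8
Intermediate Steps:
n(d) = -2*d
f(B) = (B + 1/(-2 + 3*B))² (f(B) = (1/((-2 - (-2)*B) + B) + B)² = (1/((-2 + 2*B) + B) + B)² = (1/(-2 + 3*B) + B)² = (B + 1/(-2 + 3*B))²)
1/((71580 + (-20925 - 1*17583))*f(-40)) = 1/((71580 + (-20925 - 1*17583))*(((-1 - 3*(-40)² + 2*(-40))²/(-2 + 3*(-40))²))) = 1/((71580 + (-20925 - 17583))*(((-1 - 3*1600 - 80)²/(-2 - 120)²))) = 1/((71580 - 38508)*(((-1 - 4800 - 80)²/(-122)²))) = 1/(33072*(((1/14884)*(-4881)²))) = 1/(33072*(((1/14884)*23824161))) = 1/(33072*(23824161/14884)) = (1/33072)*(14884/23824161) = 3721/196978163148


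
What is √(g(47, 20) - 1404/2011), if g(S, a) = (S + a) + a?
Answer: √349015083/2011 ≈ 9.2899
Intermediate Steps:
g(S, a) = S + 2*a
√(g(47, 20) - 1404/2011) = √((47 + 2*20) - 1404/2011) = √((47 + 40) - 1404*1/2011) = √(87 - 1404/2011) = √(173553/2011) = √349015083/2011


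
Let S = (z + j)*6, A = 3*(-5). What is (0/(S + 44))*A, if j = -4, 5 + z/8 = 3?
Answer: 0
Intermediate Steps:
z = -16 (z = -40 + 8*3 = -40 + 24 = -16)
A = -15
S = -120 (S = (-16 - 4)*6 = -20*6 = -120)
(0/(S + 44))*A = (0/(-120 + 44))*(-15) = (0/(-76))*(-15) = (0*(-1/76))*(-15) = 0*(-15) = 0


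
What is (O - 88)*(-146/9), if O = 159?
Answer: -10366/9 ≈ -1151.8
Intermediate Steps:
(O - 88)*(-146/9) = (159 - 88)*(-146/9) = 71*(-146*⅑) = 71*(-146/9) = -10366/9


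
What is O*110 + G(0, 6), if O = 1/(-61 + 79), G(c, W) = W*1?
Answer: 109/9 ≈ 12.111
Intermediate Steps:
G(c, W) = W
O = 1/18 ≈ 0.055556
O*110 + G(0, 6) = (1/18)*110 + 6 = 55/9 + 6 = 109/9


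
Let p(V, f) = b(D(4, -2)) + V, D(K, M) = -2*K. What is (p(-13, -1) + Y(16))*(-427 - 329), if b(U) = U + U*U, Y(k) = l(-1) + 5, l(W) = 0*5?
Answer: -36288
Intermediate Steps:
l(W) = 0
Y(k) = 5 (Y(k) = 0 + 5 = 5)
b(U) = U + U²
p(V, f) = 56 + V (p(V, f) = (-2*4)*(1 - 2*4) + V = -8*(1 - 8) + V = -8*(-7) + V = 56 + V)
(p(-13, -1) + Y(16))*(-427 - 329) = ((56 - 13) + 5)*(-427 - 329) = (43 + 5)*(-756) = 48*(-756) = -36288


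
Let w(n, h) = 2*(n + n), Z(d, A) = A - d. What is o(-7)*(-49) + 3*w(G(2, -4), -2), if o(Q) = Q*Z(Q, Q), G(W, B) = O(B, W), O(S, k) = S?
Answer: -48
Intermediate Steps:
G(W, B) = B
o(Q) = 0 (o(Q) = Q*(Q - Q) = Q*0 = 0)
w(n, h) = 4*n (w(n, h) = 2*(2*n) = 4*n)
o(-7)*(-49) + 3*w(G(2, -4), -2) = 0*(-49) + 3*(4*(-4)) = 0 + 3*(-16) = 0 - 48 = -48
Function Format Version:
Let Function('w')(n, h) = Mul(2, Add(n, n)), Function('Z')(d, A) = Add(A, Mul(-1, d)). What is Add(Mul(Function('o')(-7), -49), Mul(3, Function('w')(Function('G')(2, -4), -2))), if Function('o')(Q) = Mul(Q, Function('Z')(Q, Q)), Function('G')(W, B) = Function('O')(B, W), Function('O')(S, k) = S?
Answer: -48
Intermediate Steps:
Function('G')(W, B) = B
Function('o')(Q) = 0 (Function('o')(Q) = Mul(Q, Add(Q, Mul(-1, Q))) = Mul(Q, 0) = 0)
Function('w')(n, h) = Mul(4, n) (Function('w')(n, h) = Mul(2, Mul(2, n)) = Mul(4, n))
Add(Mul(Function('o')(-7), -49), Mul(3, Function('w')(Function('G')(2, -4), -2))) = Add(Mul(0, -49), Mul(3, Mul(4, -4))) = Add(0, Mul(3, -16)) = Add(0, -48) = -48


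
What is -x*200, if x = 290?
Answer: -58000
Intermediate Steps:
-x*200 = -290*200 = -1*58000 = -58000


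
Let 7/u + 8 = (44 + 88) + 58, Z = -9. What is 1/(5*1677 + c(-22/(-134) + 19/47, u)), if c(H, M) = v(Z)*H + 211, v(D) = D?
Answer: 3149/27052694 ≈ 0.00011640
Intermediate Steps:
u = 1/26 (u = 7/(-8 + ((44 + 88) + 58)) = 7/(-8 + (132 + 58)) = 7/(-8 + 190) = 7/182 = 7*(1/182) = 1/26 ≈ 0.038462)
c(H, M) = 211 - 9*H (c(H, M) = -9*H + 211 = 211 - 9*H)
1/(5*1677 + c(-22/(-134) + 19/47, u)) = 1/(5*1677 + (211 - 9*(-22/(-134) + 19/47))) = 1/(8385 + (211 - 9*(-22*(-1/134) + 19*(1/47)))) = 1/(8385 + (211 - 9*(11/67 + 19/47))) = 1/(8385 + (211 - 9*1790/3149)) = 1/(8385 + (211 - 16110/3149)) = 1/(8385 + 648329/3149) = 1/(27052694/3149) = 3149/27052694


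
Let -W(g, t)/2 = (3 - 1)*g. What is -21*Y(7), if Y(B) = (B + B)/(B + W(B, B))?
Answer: 14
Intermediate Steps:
W(g, t) = -4*g (W(g, t) = -2*(3 - 1)*g = -4*g)
Y(B) = -2/3 (Y(B) = (B + B)/(B - 4*B) = (2*B)/((-3*B)) = (2*B)*(-1/(3*B)) = -2/3)
-21*Y(7) = -21*(-2/3) = 14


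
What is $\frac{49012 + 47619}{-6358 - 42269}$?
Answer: $- \frac{96631}{48627} \approx -1.9872$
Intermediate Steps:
$\frac{49012 + 47619}{-6358 - 42269} = \frac{96631}{-48627} = 96631 \left(- \frac{1}{48627}\right) = - \frac{96631}{48627}$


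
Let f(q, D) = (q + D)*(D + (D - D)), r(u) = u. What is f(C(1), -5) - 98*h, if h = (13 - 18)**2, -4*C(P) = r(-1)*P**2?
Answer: -9705/4 ≈ -2426.3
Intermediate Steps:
C(P) = P**2/4 (C(P) = -(-1)*P**2/4 = P**2/4)
h = 25 (h = (-5)**2 = 25)
f(q, D) = D*(D + q) (f(q, D) = (D + q)*(D + 0) = (D + q)*D = D*(D + q))
f(C(1), -5) - 98*h = -5*(-5 + (1/4)*1**2) - 98*25 = -5*(-5 + (1/4)*1) - 2450 = -5*(-5 + 1/4) - 2450 = -5*(-19/4) - 2450 = 95/4 - 2450 = -9705/4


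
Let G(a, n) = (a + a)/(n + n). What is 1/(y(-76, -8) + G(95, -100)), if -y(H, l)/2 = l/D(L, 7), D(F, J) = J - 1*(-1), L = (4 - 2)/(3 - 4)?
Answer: 20/21 ≈ 0.95238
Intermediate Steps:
L = -2 (L = 2/(-1) = 2*(-1) = -2)
G(a, n) = a/n (G(a, n) = (2*a)/((2*n)) = (2*a)*(1/(2*n)) = a/n)
D(F, J) = 1 + J (D(F, J) = J + 1 = 1 + J)
y(H, l) = -l/4 (y(H, l) = -2*l/(1 + 7) = -2*l/8 = -l/4)
1/(y(-76, -8) + G(95, -100)) = 1/(-¼*(-8) + 95/(-100)) = 1/(2 + 95*(-1/100)) = 1/(2 - 19/20) = 1/(21/20) = 20/21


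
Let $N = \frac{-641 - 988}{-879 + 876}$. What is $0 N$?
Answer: $0$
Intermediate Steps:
$N = 543$ ($N = - \frac{1629}{-3} = \left(-1629\right) \left(- \frac{1}{3}\right) = 543$)
$0 N = 0 \cdot 543 = 0$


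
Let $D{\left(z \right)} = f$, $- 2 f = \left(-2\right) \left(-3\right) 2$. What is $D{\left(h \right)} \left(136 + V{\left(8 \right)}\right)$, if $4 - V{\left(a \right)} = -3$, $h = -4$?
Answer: $-858$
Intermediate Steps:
$V{\left(a \right)} = 7$ ($V{\left(a \right)} = 4 - -3 = 4 + 3 = 7$)
$f = -6$ ($f = - \frac{\left(-2\right) \left(-3\right) 2}{2} = - \frac{6 \cdot 2}{2} = \left(- \frac{1}{2}\right) 12 = -6$)
$D{\left(z \right)} = -6$
$D{\left(h \right)} \left(136 + V{\left(8 \right)}\right) = - 6 \left(136 + 7\right) = \left(-6\right) 143 = -858$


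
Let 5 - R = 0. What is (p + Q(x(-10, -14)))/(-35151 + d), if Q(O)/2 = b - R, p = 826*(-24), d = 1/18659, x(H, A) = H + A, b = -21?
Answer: 92716571/163970627 ≈ 0.56545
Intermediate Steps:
x(H, A) = A + H
d = 1/18659 ≈ 5.3593e-5
R = 5 (R = 5 - 1*0 = 5 + 0 = 5)
p = -19824
Q(O) = -52 (Q(O) = 2*(-21 - 1*5) = 2*(-21 - 5) = 2*(-26) = -52)
(p + Q(x(-10, -14)))/(-35151 + d) = (-19824 - 52)/(-35151 + 1/18659) = -19876/(-655882508/18659) = -19876*(-18659/655882508) = 92716571/163970627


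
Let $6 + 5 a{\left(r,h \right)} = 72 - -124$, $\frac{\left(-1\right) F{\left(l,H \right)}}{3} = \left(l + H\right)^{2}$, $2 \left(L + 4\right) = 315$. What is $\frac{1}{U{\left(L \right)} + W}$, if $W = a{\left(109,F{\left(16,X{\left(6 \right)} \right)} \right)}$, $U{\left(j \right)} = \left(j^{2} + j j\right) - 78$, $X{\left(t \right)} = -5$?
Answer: $\frac{2}{94169} \approx 2.1238 \cdot 10^{-5}$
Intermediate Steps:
$L = \frac{307}{2}$ ($L = -4 + \frac{1}{2} \cdot 315 = -4 + \frac{315}{2} = \frac{307}{2} \approx 153.5$)
$F{\left(l,H \right)} = - 3 \left(H + l\right)^{2}$ ($F{\left(l,H \right)} = - 3 \left(l + H\right)^{2} = - 3 \left(H + l\right)^{2}$)
$U{\left(j \right)} = -78 + 2 j^{2}$ ($U{\left(j \right)} = \left(j^{2} + j^{2}\right) - 78 = 2 j^{2} - 78 = -78 + 2 j^{2}$)
$a{\left(r,h \right)} = 38$ ($a{\left(r,h \right)} = - \frac{6}{5} + \frac{72 - -124}{5} = - \frac{6}{5} + \frac{72 + 124}{5} = - \frac{6}{5} + \frac{1}{5} \cdot 196 = - \frac{6}{5} + \frac{196}{5} = 38$)
$W = 38$
$\frac{1}{U{\left(L \right)} + W} = \frac{1}{\left(-78 + 2 \left(\frac{307}{2}\right)^{2}\right) + 38} = \frac{1}{\left(-78 + 2 \cdot \frac{94249}{4}\right) + 38} = \frac{1}{\left(-78 + \frac{94249}{2}\right) + 38} = \frac{1}{\frac{94093}{2} + 38} = \frac{1}{\frac{94169}{2}} = \frac{2}{94169}$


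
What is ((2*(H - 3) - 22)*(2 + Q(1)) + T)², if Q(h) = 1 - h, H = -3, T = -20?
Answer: 7744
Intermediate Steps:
((2*(H - 3) - 22)*(2 + Q(1)) + T)² = ((2*(-3 - 3) - 22)*(2 + (1 - 1*1)) - 20)² = ((2*(-6) - 22)*(2 + (1 - 1)) - 20)² = ((-12 - 22)*(2 + 0) - 20)² = (-34*2 - 20)² = (-68 - 20)² = (-88)² = 7744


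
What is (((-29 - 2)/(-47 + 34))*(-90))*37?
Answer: -103230/13 ≈ -7940.8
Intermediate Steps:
(((-29 - 2)/(-47 + 34))*(-90))*37 = (-31/(-13)*(-90))*37 = (-31*(-1/13)*(-90))*37 = ((31/13)*(-90))*37 = -2790/13*37 = -103230/13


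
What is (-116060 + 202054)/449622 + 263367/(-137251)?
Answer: -53306417390/30855534561 ≈ -1.7276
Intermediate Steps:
(-116060 + 202054)/449622 + 263367/(-137251) = 85994*(1/449622) + 263367*(-1/137251) = 42997/224811 - 263367/137251 = -53306417390/30855534561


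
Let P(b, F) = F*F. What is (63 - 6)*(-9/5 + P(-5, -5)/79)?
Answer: -33402/395 ≈ -84.562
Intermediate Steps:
P(b, F) = F²
(63 - 6)*(-9/5 + P(-5, -5)/79) = (63 - 6)*(-9/5 + (-5)²/79) = 57*(-9*⅕ + 25*(1/79)) = 57*(-9/5 + 25/79) = 57*(-586/395) = -33402/395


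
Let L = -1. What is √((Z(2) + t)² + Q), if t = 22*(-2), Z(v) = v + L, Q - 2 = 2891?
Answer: √4742 ≈ 68.862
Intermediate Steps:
Q = 2893 (Q = 2 + 2891 = 2893)
Z(v) = -1 + v (Z(v) = v - 1 = -1 + v)
t = -44
√((Z(2) + t)² + Q) = √(((-1 + 2) - 44)² + 2893) = √((1 - 44)² + 2893) = √((-43)² + 2893) = √(1849 + 2893) = √4742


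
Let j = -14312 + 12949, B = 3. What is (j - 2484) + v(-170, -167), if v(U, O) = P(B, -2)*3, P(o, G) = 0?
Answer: -3847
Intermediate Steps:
j = -1363
v(U, O) = 0 (v(U, O) = 0*3 = 0)
(j - 2484) + v(-170, -167) = (-1363 - 2484) + 0 = -3847 + 0 = -3847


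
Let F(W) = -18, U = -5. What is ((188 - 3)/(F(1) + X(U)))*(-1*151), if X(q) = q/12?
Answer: 335220/221 ≈ 1516.8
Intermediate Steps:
X(q) = q/12 (X(q) = q*(1/12) = q/12)
((188 - 3)/(F(1) + X(U)))*(-1*151) = ((188 - 3)/(-18 + (1/12)*(-5)))*(-1*151) = (185/(-18 - 5/12))*(-151) = (185/(-221/12))*(-151) = (185*(-12/221))*(-151) = -2220/221*(-151) = 335220/221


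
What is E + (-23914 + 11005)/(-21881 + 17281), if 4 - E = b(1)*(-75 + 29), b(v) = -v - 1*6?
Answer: -1449891/4600 ≈ -315.19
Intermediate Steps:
b(v) = -6 - v (b(v) = -v - 6 = -6 - v)
E = -318 (E = 4 - (-6 - 1*1)*(-75 + 29) = 4 - (-6 - 1)*(-46) = 4 - (-7)*(-46) = 4 - 1*322 = 4 - 322 = -318)
E + (-23914 + 11005)/(-21881 + 17281) = -318 + (-23914 + 11005)/(-21881 + 17281) = -318 - 12909/(-4600) = -318 - 12909*(-1/4600) = -318 + 12909/4600 = -1449891/4600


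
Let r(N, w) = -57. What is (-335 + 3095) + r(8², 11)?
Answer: 2703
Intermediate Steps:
(-335 + 3095) + r(8², 11) = (-335 + 3095) - 57 = 2760 - 57 = 2703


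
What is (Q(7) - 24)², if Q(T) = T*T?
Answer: 625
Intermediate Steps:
Q(T) = T²
(Q(7) - 24)² = (7² - 24)² = (49 - 24)² = 25² = 625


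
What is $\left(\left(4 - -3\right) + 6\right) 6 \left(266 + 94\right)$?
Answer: $28080$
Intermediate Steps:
$\left(\left(4 - -3\right) + 6\right) 6 \left(266 + 94\right) = \left(\left(4 + 3\right) + 6\right) 6 \cdot 360 = \left(7 + 6\right) 6 \cdot 360 = 13 \cdot 6 \cdot 360 = 78 \cdot 360 = 28080$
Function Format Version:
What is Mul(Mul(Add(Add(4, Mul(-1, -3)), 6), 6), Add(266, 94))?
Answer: 28080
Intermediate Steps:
Mul(Mul(Add(Add(4, Mul(-1, -3)), 6), 6), Add(266, 94)) = Mul(Mul(Add(Add(4, 3), 6), 6), 360) = Mul(Mul(Add(7, 6), 6), 360) = Mul(Mul(13, 6), 360) = Mul(78, 360) = 28080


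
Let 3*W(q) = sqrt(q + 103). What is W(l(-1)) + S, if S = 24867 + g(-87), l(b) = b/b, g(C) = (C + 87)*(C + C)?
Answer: 24867 + 2*sqrt(26)/3 ≈ 24870.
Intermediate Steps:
g(C) = 2*C*(87 + C) (g(C) = (87 + C)*(2*C) = 2*C*(87 + C))
l(b) = 1
W(q) = sqrt(103 + q)/3 (W(q) = sqrt(q + 103)/3 = sqrt(103 + q)/3)
S = 24867 (S = 24867 + 2*(-87)*(87 - 87) = 24867 + 2*(-87)*0 = 24867 + 0 = 24867)
W(l(-1)) + S = sqrt(103 + 1)/3 + 24867 = sqrt(104)/3 + 24867 = (2*sqrt(26))/3 + 24867 = 2*sqrt(26)/3 + 24867 = 24867 + 2*sqrt(26)/3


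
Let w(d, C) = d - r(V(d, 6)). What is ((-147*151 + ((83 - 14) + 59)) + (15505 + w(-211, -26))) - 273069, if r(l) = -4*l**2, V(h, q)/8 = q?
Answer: -270628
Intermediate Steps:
V(h, q) = 8*q
w(d, C) = 9216 + d (w(d, C) = d - (-4)*(8*6)**2 = d - (-4)*48**2 = d - (-4)*2304 = d - 1*(-9216) = d + 9216 = 9216 + d)
((-147*151 + ((83 - 14) + 59)) + (15505 + w(-211, -26))) - 273069 = ((-147*151 + ((83 - 14) + 59)) + (15505 + (9216 - 211))) - 273069 = ((-22197 + (69 + 59)) + (15505 + 9005)) - 273069 = ((-22197 + 128) + 24510) - 273069 = (-22069 + 24510) - 273069 = 2441 - 273069 = -270628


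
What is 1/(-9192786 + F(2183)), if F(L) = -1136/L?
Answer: -2183/20067852974 ≈ -1.0878e-7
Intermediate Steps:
1/(-9192786 + F(2183)) = 1/(-9192786 - 1136/2183) = 1/(-20067852974/2183) = -2183/20067852974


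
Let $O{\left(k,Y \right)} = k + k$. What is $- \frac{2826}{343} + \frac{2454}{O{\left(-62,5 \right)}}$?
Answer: $- \frac{596073}{21266} \approx -28.029$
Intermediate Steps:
$O{\left(k,Y \right)} = 2 k$
$- \frac{2826}{343} + \frac{2454}{O{\left(-62,5 \right)}} = - \frac{2826}{343} + \frac{2454}{2 \left(-62\right)} = \left(-2826\right) \frac{1}{343} + \frac{2454}{-124} = - \frac{2826}{343} + 2454 \left(- \frac{1}{124}\right) = - \frac{2826}{343} - \frac{1227}{62} = - \frac{596073}{21266}$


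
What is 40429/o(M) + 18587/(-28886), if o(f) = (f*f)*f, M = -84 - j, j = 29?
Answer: -27986958633/41679522742 ≈ -0.67148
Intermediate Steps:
M = -113 (M = -84 - 1*29 = -84 - 29 = -113)
o(f) = f³ (o(f) = f²*f = f³)
40429/o(M) + 18587/(-28886) = 40429/((-113)³) + 18587/(-28886) = 40429/(-1442897) + 18587*(-1/28886) = 40429*(-1/1442897) - 18587/28886 = -40429/1442897 - 18587/28886 = -27986958633/41679522742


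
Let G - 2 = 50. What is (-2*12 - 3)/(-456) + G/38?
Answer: 217/152 ≈ 1.4276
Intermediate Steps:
G = 52 (G = 2 + 50 = 52)
(-2*12 - 3)/(-456) + G/38 = (-2*12 - 3)/(-456) + 52/38 = (-24 - 3)*(-1/456) + 52*(1/38) = -27*(-1/456) + 26/19 = 9/152 + 26/19 = 217/152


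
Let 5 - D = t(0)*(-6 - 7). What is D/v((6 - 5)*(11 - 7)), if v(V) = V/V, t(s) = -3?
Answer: -34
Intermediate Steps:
v(V) = 1
D = -34 (D = 5 - (-3)*(-6 - 7) = 5 - (-3)*(-13) = 5 - 1*39 = 5 - 39 = -34)
D/v((6 - 5)*(11 - 7)) = -34/1 = 1*(-34) = -34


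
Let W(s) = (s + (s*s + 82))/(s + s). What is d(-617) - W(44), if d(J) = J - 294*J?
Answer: 7953333/44 ≈ 1.8076e+5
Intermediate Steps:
W(s) = (82 + s + s²)/(2*s) (W(s) = (s + (s² + 82))/((2*s)) = (s + (82 + s²))*(1/(2*s)) = (82 + s + s²)*(1/(2*s)) = (82 + s + s²)/(2*s))
d(J) = -293*J (d(J) = J - 294*J = -293*J)
d(-617) - W(44) = -293*(-617) - (82 + 44*(1 + 44))/(2*44) = 180781 - (82 + 44*45)/(2*44) = 180781 - (82 + 1980)/(2*44) = 180781 - 2062/(2*44) = 180781 - 1*1031/44 = 180781 - 1031/44 = 7953333/44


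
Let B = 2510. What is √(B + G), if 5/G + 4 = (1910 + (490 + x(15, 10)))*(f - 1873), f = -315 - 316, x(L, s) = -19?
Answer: 5*√892199024308777/2981014 ≈ 50.100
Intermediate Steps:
f = -631
G = -5/5962028 (G = 5/(-4 + (1910 + (490 - 19))*(-631 - 1873)) = 5/(-4 + (1910 + 471)*(-2504)) = 5/(-4 + 2381*(-2504)) = 5/(-4 - 5962024) = 5/(-5962028) = 5*(-1/5962028) = -5/5962028 ≈ -8.3864e-7)
√(B + G) = √(2510 - 5/5962028) = √(14964690275/5962028) = 5*√892199024308777/2981014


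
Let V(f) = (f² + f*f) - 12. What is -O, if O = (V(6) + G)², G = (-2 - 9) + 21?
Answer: -4900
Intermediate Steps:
G = 10 (G = -11 + 21 = 10)
V(f) = -12 + 2*f² (V(f) = (f² + f²) - 12 = 2*f² - 12 = -12 + 2*f²)
O = 4900 (O = ((-12 + 2*6²) + 10)² = ((-12 + 2*36) + 10)² = ((-12 + 72) + 10)² = (60 + 10)² = 70² = 4900)
-O = -1*4900 = -4900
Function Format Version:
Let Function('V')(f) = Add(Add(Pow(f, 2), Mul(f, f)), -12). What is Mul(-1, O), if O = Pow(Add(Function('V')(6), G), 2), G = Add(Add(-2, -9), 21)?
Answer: -4900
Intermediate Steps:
G = 10 (G = Add(-11, 21) = 10)
Function('V')(f) = Add(-12, Mul(2, Pow(f, 2))) (Function('V')(f) = Add(Add(Pow(f, 2), Pow(f, 2)), -12) = Add(Mul(2, Pow(f, 2)), -12) = Add(-12, Mul(2, Pow(f, 2))))
O = 4900 (O = Pow(Add(Add(-12, Mul(2, Pow(6, 2))), 10), 2) = Pow(Add(Add(-12, Mul(2, 36)), 10), 2) = Pow(Add(Add(-12, 72), 10), 2) = Pow(Add(60, 10), 2) = Pow(70, 2) = 4900)
Mul(-1, O) = Mul(-1, 4900) = -4900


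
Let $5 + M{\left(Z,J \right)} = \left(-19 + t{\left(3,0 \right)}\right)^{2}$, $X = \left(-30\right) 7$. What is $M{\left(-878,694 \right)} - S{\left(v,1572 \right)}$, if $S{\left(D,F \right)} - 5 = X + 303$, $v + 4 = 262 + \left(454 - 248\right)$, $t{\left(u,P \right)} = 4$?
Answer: $122$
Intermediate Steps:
$X = -210$
$v = 464$ ($v = -4 + \left(262 + \left(454 - 248\right)\right) = -4 + \left(262 + 206\right) = -4 + 468 = 464$)
$S{\left(D,F \right)} = 98$ ($S{\left(D,F \right)} = 5 + \left(-210 + 303\right) = 5 + 93 = 98$)
$M{\left(Z,J \right)} = 220$ ($M{\left(Z,J \right)} = -5 + \left(-19 + 4\right)^{2} = -5 + \left(-15\right)^{2} = -5 + 225 = 220$)
$M{\left(-878,694 \right)} - S{\left(v,1572 \right)} = 220 - 98 = 122$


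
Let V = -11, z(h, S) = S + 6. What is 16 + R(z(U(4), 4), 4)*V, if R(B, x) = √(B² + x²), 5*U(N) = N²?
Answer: 16 - 22*√29 ≈ -102.47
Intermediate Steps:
U(N) = N²/5
z(h, S) = 6 + S
16 + R(z(U(4), 4), 4)*V = 16 + √((6 + 4)² + 4²)*(-11) = 16 + √(10² + 16)*(-11) = 16 + √(100 + 16)*(-11) = 16 + √116*(-11) = 16 + (2*√29)*(-11) = 16 - 22*√29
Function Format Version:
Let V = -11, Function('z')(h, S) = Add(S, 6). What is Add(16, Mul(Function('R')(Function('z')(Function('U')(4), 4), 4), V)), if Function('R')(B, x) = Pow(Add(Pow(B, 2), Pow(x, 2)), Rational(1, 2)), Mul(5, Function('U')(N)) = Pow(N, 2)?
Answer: Add(16, Mul(-22, Pow(29, Rational(1, 2)))) ≈ -102.47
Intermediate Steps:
Function('U')(N) = Mul(Rational(1, 5), Pow(N, 2))
Function('z')(h, S) = Add(6, S)
Add(16, Mul(Function('R')(Function('z')(Function('U')(4), 4), 4), V)) = Add(16, Mul(Pow(Add(Pow(Add(6, 4), 2), Pow(4, 2)), Rational(1, 2)), -11)) = Add(16, Mul(Pow(Add(Pow(10, 2), 16), Rational(1, 2)), -11)) = Add(16, Mul(Pow(Add(100, 16), Rational(1, 2)), -11)) = Add(16, Mul(Pow(116, Rational(1, 2)), -11)) = Add(16, Mul(Mul(2, Pow(29, Rational(1, 2))), -11)) = Add(16, Mul(-22, Pow(29, Rational(1, 2))))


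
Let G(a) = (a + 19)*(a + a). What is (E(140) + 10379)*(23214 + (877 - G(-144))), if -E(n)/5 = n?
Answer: -115267211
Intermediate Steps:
E(n) = -5*n
G(a) = 2*a*(19 + a) (G(a) = (19 + a)*(2*a) = 2*a*(19 + a))
(E(140) + 10379)*(23214 + (877 - G(-144))) = (-5*140 + 10379)*(23214 + (877 - 2*(-144)*(19 - 144))) = (-700 + 10379)*(23214 + (877 - 2*(-144)*(-125))) = 9679*(23214 + (877 - 1*36000)) = 9679*(23214 + (877 - 36000)) = 9679*(23214 - 35123) = 9679*(-11909) = -115267211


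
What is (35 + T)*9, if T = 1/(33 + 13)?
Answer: 14499/46 ≈ 315.20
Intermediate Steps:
T = 1/46 ≈ 0.021739
(35 + T)*9 = (35 + 1/46)*9 = (1611/46)*9 = 14499/46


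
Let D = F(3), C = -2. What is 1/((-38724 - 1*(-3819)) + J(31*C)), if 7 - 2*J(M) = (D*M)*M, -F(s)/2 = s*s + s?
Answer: 2/22453 ≈ 8.9075e-5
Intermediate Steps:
F(s) = -2*s - 2*s² (F(s) = -2*(s*s + s) = -2*(s² + s) = -2*(s + s²) = -2*s - 2*s²)
D = -24 (D = -2*3*(1 + 3) = -2*3*4 = -24)
J(M) = 7/2 + 12*M² (J(M) = 7/2 - (-24*M)*M/2 = 7/2 - (-12)*M² = 7/2 + 12*M²)
1/((-38724 - 1*(-3819)) + J(31*C)) = 1/((-38724 - 1*(-3819)) + (7/2 + 12*(31*(-2))²)) = 1/((-38724 + 3819) + (7/2 + 12*(-62)²)) = 1/(-34905 + (7/2 + 12*3844)) = 1/(-34905 + (7/2 + 46128)) = 1/(-34905 + 92263/2) = 1/(22453/2) = 2/22453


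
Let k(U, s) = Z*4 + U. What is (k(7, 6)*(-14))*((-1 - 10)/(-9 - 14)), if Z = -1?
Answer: -462/23 ≈ -20.087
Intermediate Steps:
k(U, s) = -4 + U (k(U, s) = -1*4 + U = -4 + U)
(k(7, 6)*(-14))*((-1 - 10)/(-9 - 14)) = ((-4 + 7)*(-14))*((-1 - 10)/(-9 - 14)) = (3*(-14))*(-11/(-23)) = -(-462)*(-1)/23 = -42*11/23 = -462/23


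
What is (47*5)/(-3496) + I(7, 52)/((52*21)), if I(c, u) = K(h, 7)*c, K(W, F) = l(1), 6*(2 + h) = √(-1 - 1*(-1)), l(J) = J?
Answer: -8291/136344 ≈ -0.060809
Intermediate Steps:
h = -2 (h = -2 + √(-1 - 1*(-1))/6 = -2 + √(-1 + 1)/6 = -2 + √0/6 = -2 + (⅙)*0 = -2 + 0 = -2)
K(W, F) = 1
I(c, u) = c (I(c, u) = 1*c = c)
(47*5)/(-3496) + I(7, 52)/((52*21)) = (47*5)/(-3496) + 7/((52*21)) = 235*(-1/3496) + 7/1092 = -235/3496 + 7*(1/1092) = -235/3496 + 1/156 = -8291/136344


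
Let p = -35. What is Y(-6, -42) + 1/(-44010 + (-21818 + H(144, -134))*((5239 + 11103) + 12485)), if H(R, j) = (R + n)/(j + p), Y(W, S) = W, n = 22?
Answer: -637826088805/106304348106 ≈ -6.0000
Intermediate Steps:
H(R, j) = (22 + R)/(-35 + j) (H(R, j) = (R + 22)/(j - 35) = (22 + R)/(-35 + j))
Y(-6, -42) + 1/(-44010 + (-21818 + H(144, -134))*((5239 + 11103) + 12485)) = -6 + 1/(-44010 + (-21818 + (22 + 144)/(-35 - 134))*((5239 + 11103) + 12485)) = -6 + 1/(-44010 + (-21818 + 166/(-169))*(16342 + 12485)) = -6 + 1/(-44010 + (-21818 - 1/169*166)*28827) = -6 + 1/(-44010 + (-21818 - 166/169)*28827) = -6 + 1/(-44010 - 3687408/169*28827) = -6 + 1/(-44010 - 106296910416/169) = -6 + 1/(-106304348106/169) = -6 - 169/106304348106 = -637826088805/106304348106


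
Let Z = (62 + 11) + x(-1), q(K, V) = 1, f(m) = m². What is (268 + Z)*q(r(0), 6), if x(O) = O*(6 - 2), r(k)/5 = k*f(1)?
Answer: 337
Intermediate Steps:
r(k) = 5*k (r(k) = 5*(k*1²) = 5*(k*1) = 5*k)
x(O) = 4*O (x(O) = O*4 = 4*O)
Z = 69 (Z = (62 + 11) + 4*(-1) = 73 - 4 = 69)
(268 + Z)*q(r(0), 6) = (268 + 69)*1 = 337*1 = 337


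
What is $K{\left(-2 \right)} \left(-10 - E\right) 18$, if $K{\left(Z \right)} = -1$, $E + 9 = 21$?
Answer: $396$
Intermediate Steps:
$E = 12$ ($E = -9 + 21 = 12$)
$K{\left(-2 \right)} \left(-10 - E\right) 18 = - (-10 - 12) 18 = \left(-1\right) \left(-22\right) 18 = 22 \cdot 18 = 396$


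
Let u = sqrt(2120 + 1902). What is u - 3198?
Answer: -3198 + sqrt(4022) ≈ -3134.6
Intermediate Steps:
u = sqrt(4022) ≈ 63.419
u - 3198 = sqrt(4022) - 3198 = -3198 + sqrt(4022)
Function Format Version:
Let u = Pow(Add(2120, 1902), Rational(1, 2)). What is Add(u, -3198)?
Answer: Add(-3198, Pow(4022, Rational(1, 2))) ≈ -3134.6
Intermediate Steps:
u = Pow(4022, Rational(1, 2)) ≈ 63.419
Add(u, -3198) = Add(Pow(4022, Rational(1, 2)), -3198) = Add(-3198, Pow(4022, Rational(1, 2)))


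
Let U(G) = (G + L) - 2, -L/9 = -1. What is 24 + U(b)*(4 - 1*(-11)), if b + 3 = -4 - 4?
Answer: -36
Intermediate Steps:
L = 9 (L = -9*(-1) = 9)
b = -11 (b = -3 + (-4 - 4) = -3 - 8 = -11)
U(G) = 7 + G (U(G) = (G + 9) - 2 = (9 + G) - 2 = 7 + G)
24 + U(b)*(4 - 1*(-11)) = 24 + (7 - 11)*(4 - 1*(-11)) = 24 - 4*(4 + 11) = 24 - 4*15 = 24 - 60 = -36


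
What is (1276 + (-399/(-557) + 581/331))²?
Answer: 55558250892848484/33991190689 ≈ 1.6345e+6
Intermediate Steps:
(1276 + (-399/(-557) + 581/331))² = (1276 + (-399*(-1/557) + 581*(1/331)))² = (1276 + (399/557 + 581/331))² = (1276 + 455686/184367)² = (235707978/184367)² = 55558250892848484/33991190689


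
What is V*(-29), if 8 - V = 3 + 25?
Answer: 580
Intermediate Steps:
V = -20 (V = 8 - (3 + 25) = 8 - 1*28 = 8 - 28 = -20)
V*(-29) = -20*(-29) = 580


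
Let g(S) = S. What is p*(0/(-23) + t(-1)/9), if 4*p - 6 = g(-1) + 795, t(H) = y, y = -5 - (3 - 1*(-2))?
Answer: -2000/9 ≈ -222.22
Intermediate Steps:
y = -10 (y = -5 - (3 + 2) = -5 - 1*5 = -5 - 5 = -10)
t(H) = -10
p = 200 (p = 3/2 + (-1 + 795)/4 = 3/2 + (1/4)*794 = 3/2 + 397/2 = 200)
p*(0/(-23) + t(-1)/9) = 200*(0/(-23) - 10/9) = 200*(0*(-1/23) - 10*1/9) = 200*(0 - 10/9) = 200*(-10/9) = -2000/9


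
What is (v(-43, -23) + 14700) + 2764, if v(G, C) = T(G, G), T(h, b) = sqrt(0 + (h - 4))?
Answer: 17464 + I*sqrt(47) ≈ 17464.0 + 6.8557*I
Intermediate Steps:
T(h, b) = sqrt(-4 + h) (T(h, b) = sqrt(0 + (-4 + h)) = sqrt(-4 + h))
v(G, C) = sqrt(-4 + G)
(v(-43, -23) + 14700) + 2764 = (sqrt(-4 - 43) + 14700) + 2764 = (sqrt(-47) + 14700) + 2764 = (I*sqrt(47) + 14700) + 2764 = (14700 + I*sqrt(47)) + 2764 = 17464 + I*sqrt(47)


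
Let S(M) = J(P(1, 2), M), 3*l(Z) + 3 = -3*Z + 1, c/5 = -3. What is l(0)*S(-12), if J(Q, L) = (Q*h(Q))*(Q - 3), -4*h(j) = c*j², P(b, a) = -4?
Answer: -1120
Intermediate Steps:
c = -15 (c = 5*(-3) = -15)
l(Z) = -⅔ - Z (l(Z) = -1 + (-3*Z + 1)/3 = -1 + (1 - 3*Z)/3 = -1 + (⅓ - Z) = -⅔ - Z)
h(j) = 15*j²/4 (h(j) = -(-15)*j²/4 = 15*j²/4)
J(Q, L) = 15*Q³*(-3 + Q)/4 (J(Q, L) = (Q*(15*Q²/4))*(Q - 3) = (15*Q³/4)*(-3 + Q) = 15*Q³*(-3 + Q)/4)
S(M) = 1680 (S(M) = (15/4)*(-4)³*(-3 - 4) = (15/4)*(-64)*(-7) = 1680)
l(0)*S(-12) = (-⅔ - 1*0)*1680 = (-⅔ + 0)*1680 = -⅔*1680 = -1120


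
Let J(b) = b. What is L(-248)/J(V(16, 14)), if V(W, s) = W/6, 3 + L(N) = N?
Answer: -753/8 ≈ -94.125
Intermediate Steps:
L(N) = -3 + N
V(W, s) = W/6 (V(W, s) = W*(1/6) = W/6)
L(-248)/J(V(16, 14)) = (-3 - 248)/(((1/6)*16)) = -251/8/3 = -251*3/8 = -753/8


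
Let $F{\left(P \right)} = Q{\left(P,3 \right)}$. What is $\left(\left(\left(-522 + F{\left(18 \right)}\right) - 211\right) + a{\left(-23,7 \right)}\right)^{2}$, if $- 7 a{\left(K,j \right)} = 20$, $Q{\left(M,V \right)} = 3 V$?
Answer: $\frac{25887744}{49} \approx 5.2832 \cdot 10^{5}$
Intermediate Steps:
$F{\left(P \right)} = 9$ ($F{\left(P \right)} = 3 \cdot 3 = 9$)
$a{\left(K,j \right)} = - \frac{20}{7}$ ($a{\left(K,j \right)} = \left(- \frac{1}{7}\right) 20 = - \frac{20}{7}$)
$\left(\left(\left(-522 + F{\left(18 \right)}\right) - 211\right) + a{\left(-23,7 \right)}\right)^{2} = \left(\left(\left(-522 + 9\right) - 211\right) - \frac{20}{7}\right)^{2} = \left(\left(-513 - 211\right) - \frac{20}{7}\right)^{2} = \left(-724 - \frac{20}{7}\right)^{2} = \left(- \frac{5088}{7}\right)^{2} = \frac{25887744}{49}$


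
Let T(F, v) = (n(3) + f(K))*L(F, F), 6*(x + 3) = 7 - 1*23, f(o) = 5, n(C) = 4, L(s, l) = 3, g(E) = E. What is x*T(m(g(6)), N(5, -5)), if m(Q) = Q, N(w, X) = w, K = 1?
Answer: -153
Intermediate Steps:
x = -17/3 (x = -3 + (7 - 1*23)/6 = -3 + (7 - 23)/6 = -3 + (⅙)*(-16) = -3 - 8/3 = -17/3 ≈ -5.6667)
T(F, v) = 27 (T(F, v) = (4 + 5)*3 = 9*3 = 27)
x*T(m(g(6)), N(5, -5)) = -17/3*27 = -153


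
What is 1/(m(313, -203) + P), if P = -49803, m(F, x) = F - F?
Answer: -1/49803 ≈ -2.0079e-5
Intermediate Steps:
m(F, x) = 0
1/(m(313, -203) + P) = 1/(0 - 49803) = 1/(-49803) = -1/49803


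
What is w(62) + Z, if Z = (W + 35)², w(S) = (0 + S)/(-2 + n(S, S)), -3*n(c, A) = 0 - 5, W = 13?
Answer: 2118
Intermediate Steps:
n(c, A) = 5/3 (n(c, A) = -(0 - 5)/3 = -⅓*(-5) = 5/3)
w(S) = -3*S (w(S) = (0 + S)/(-2 + 5/3) = S/(-⅓) = S*(-3) = -3*S)
Z = 2304 (Z = (13 + 35)² = 48² = 2304)
w(62) + Z = -3*62 + 2304 = -186 + 2304 = 2118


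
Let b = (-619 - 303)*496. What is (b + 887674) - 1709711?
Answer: -1279349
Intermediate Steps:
b = -457312 (b = -922*496 = -457312)
(b + 887674) - 1709711 = (-457312 + 887674) - 1709711 = 430362 - 1709711 = -1279349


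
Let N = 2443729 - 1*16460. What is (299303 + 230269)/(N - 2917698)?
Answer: -529572/490429 ≈ -1.0798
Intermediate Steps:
N = 2427269 (N = 2443729 - 16460 = 2427269)
(299303 + 230269)/(N - 2917698) = (299303 + 230269)/(2427269 - 2917698) = 529572/(-490429) = 529572*(-1/490429) = -529572/490429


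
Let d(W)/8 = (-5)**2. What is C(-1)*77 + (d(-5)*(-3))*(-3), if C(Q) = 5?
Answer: 2185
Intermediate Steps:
d(W) = 200 (d(W) = 8*(-5)**2 = 8*25 = 200)
C(-1)*77 + (d(-5)*(-3))*(-3) = 5*77 + (200*(-3))*(-3) = 385 - 600*(-3) = 385 + 1800 = 2185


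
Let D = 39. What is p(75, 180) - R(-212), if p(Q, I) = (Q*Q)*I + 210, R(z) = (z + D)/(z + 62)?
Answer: 151906327/150 ≈ 1.0127e+6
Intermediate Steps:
R(z) = (39 + z)/(62 + z) (R(z) = (z + 39)/(z + 62) = (39 + z)/(62 + z))
p(Q, I) = 210 + I*Q² (p(Q, I) = Q²*I + 210 = I*Q² + 210 = 210 + I*Q²)
p(75, 180) - R(-212) = (210 + 180*75²) - (39 - 212)/(62 - 212) = (210 + 180*5625) - (-173)/(-150) = (210 + 1012500) - (-1)*(-173)/150 = 1012710 - 1*173/150 = 1012710 - 173/150 = 151906327/150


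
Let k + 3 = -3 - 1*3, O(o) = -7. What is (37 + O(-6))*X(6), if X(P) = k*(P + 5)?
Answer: -2970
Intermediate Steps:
k = -9 (k = -3 + (-3 - 1*3) = -3 + (-3 - 3) = -3 - 6 = -9)
X(P) = -45 - 9*P (X(P) = -9*(P + 5) = -9*(5 + P) = -45 - 9*P)
(37 + O(-6))*X(6) = (37 - 7)*(-45 - 9*6) = 30*(-45 - 54) = 30*(-99) = -2970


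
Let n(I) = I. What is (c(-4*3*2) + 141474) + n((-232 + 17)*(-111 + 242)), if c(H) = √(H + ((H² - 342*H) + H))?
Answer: 113309 + 4*√546 ≈ 1.1340e+5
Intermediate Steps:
c(H) = √(H² - 340*H) (c(H) = √(H + (H² - 341*H)) = √(H² - 340*H))
(c(-4*3*2) + 141474) + n((-232 + 17)*(-111 + 242)) = (√((-4*3*2)*(-340 - 4*3*2)) + 141474) + (-232 + 17)*(-111 + 242) = (√((-12*2)*(-340 - 12*2)) + 141474) - 215*131 = (√(-24*(-340 - 24)) + 141474) - 28165 = (√(-24*(-364)) + 141474) - 28165 = (√8736 + 141474) - 28165 = (4*√546 + 141474) - 28165 = (141474 + 4*√546) - 28165 = 113309 + 4*√546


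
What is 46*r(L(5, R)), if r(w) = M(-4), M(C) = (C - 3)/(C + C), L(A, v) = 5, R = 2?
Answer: 161/4 ≈ 40.250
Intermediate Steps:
M(C) = (-3 + C)/(2*C) (M(C) = (-3 + C)/((2*C)) = (-3 + C)*(1/(2*C)) = (-3 + C)/(2*C))
r(w) = 7/8 (r(w) = (½)*(-3 - 4)/(-4) = (½)*(-¼)*(-7) = 7/8)
46*r(L(5, R)) = 46*(7/8) = 161/4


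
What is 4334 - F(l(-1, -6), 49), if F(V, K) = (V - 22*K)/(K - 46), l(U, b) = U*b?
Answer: 14074/3 ≈ 4691.3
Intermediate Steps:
F(V, K) = (V - 22*K)/(-46 + K)
4334 - F(l(-1, -6), 49) = 4334 - (-1*(-6) - 22*49)/(-46 + 49) = 4334 - (6 - 1078)/3 = 4334 - (-1072)/3 = 4334 - 1*(-1072/3) = 4334 + 1072/3 = 14074/3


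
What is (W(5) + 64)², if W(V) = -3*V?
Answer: 2401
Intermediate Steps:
(W(5) + 64)² = (-3*5 + 64)² = (-15 + 64)² = 49² = 2401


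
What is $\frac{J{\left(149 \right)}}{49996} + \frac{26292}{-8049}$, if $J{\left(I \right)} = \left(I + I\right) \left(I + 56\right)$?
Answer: $- \frac{137130237}{67069634} \approx -2.0446$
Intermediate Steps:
$J{\left(I \right)} = 2 I \left(56 + I\right)$
$\frac{J{\left(149 \right)}}{49996} + \frac{26292}{-8049} = \frac{2 \cdot 149 \left(56 + 149\right)}{49996} + \frac{26292}{-8049} = 2 \cdot 149 \cdot 205 \cdot \frac{1}{49996} + 26292 \left(- \frac{1}{8049}\right) = 61090 \cdot \frac{1}{49996} - \frac{8764}{2683} = \frac{30545}{24998} - \frac{8764}{2683} = - \frac{137130237}{67069634}$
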